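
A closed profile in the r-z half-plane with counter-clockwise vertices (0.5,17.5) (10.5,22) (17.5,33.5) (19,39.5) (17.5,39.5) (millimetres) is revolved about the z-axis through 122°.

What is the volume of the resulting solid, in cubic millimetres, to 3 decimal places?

Volume = 2302.041 mm³

Profile (r,z), 5 vertices: (0.5,17.5) (10.5,22) (17.5,33.5) (19,39.5) (17.5,39.5)
edge 0: (0.5,17.5)→(10.5,22)  cross = 0.5·22 − 10.5·17.5 = -172.7500; (r_i+r_j)·cross = 11·-172.7500 = -1900.2500
edge 1: (10.5,22)→(17.5,33.5)  cross = 10.5·33.5 − 17.5·22 = -33.2500; (r_i+r_j)·cross = 28·-33.2500 = -931.0000
edge 2: (17.5,33.5)→(19,39.5)  cross = 17.5·39.5 − 19·33.5 = 54.7500; (r_i+r_j)·cross = 36.5·54.7500 = 1998.3750
edge 3: (19,39.5)→(17.5,39.5)  cross = 19·39.5 − 17.5·39.5 = 59.2500; (r_i+r_j)·cross = 36.5·59.2500 = 2162.6250
edge 4: (17.5,39.5)→(0.5,17.5)  cross = 17.5·17.5 − 0.5·39.5 = 286.5000; (r_i+r_j)·cross = 18·286.5000 = 5157.0000
Σcross = 194.5000 → A = |Σcross|/2 = 97.2500 mm²
Σ(r_i+r_j)·cross = 6486.7500 → first moment M = |Σ|/6 = 1081.1250
R_c = M/A = 1081.1250/97.2500 = 11.1170 mm
θ = 122° = 2.129302 rad
V = θ·R_c·A = 2.129302·11.1170·97.2500 = 2302.041 mm³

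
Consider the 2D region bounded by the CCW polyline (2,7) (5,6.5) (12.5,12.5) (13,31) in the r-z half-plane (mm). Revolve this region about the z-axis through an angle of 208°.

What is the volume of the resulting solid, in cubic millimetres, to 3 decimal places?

Profile (r,z), 4 vertices: (2,7) (5,6.5) (12.5,12.5) (13,31)
edge 0: (2,7)→(5,6.5)  cross = 2·6.5 − 5·7 = -22.0000; (r_i+r_j)·cross = 7·-22.0000 = -154.0000
edge 1: (5,6.5)→(12.5,12.5)  cross = 5·12.5 − 12.5·6.5 = -18.7500; (r_i+r_j)·cross = 17.5·-18.7500 = -328.1250
edge 2: (12.5,12.5)→(13,31)  cross = 12.5·31 − 13·12.5 = 225.0000; (r_i+r_j)·cross = 25.5·225.0000 = 5737.5000
edge 3: (13,31)→(2,7)  cross = 13·7 − 2·31 = 29.0000; (r_i+r_j)·cross = 15·29.0000 = 435.0000
Σcross = 213.2500 → A = |Σcross|/2 = 106.6250 mm²
Σ(r_i+r_j)·cross = 5690.3750 → first moment M = |Σ|/6 = 948.3958
R_c = M/A = 948.3958/106.6250 = 8.8947 mm
θ = 208° = 3.630285 rad
V = θ·R_c·A = 3.630285·8.8947·106.6250 = 3442.947 mm³

Volume = 3442.947 mm³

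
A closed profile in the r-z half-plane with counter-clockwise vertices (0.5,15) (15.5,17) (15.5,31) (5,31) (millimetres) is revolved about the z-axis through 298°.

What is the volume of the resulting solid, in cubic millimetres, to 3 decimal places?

Volume = 8792.428 mm³

Profile (r,z), 4 vertices: (0.5,15) (15.5,17) (15.5,31) (5,31)
edge 0: (0.5,15)→(15.5,17)  cross = 0.5·17 − 15.5·15 = -224.0000; (r_i+r_j)·cross = 16·-224.0000 = -3584.0000
edge 1: (15.5,17)→(15.5,31)  cross = 15.5·31 − 15.5·17 = 217.0000; (r_i+r_j)·cross = 31·217.0000 = 6727.0000
edge 2: (15.5,31)→(5,31)  cross = 15.5·31 − 5·31 = 325.5000; (r_i+r_j)·cross = 20.5·325.5000 = 6672.7500
edge 3: (5,31)→(0.5,15)  cross = 5·15 − 0.5·31 = 59.5000; (r_i+r_j)·cross = 5.5·59.5000 = 327.2500
Σcross = 378.0000 → A = |Σcross|/2 = 189.0000 mm²
Σ(r_i+r_j)·cross = 10143.0000 → first moment M = |Σ|/6 = 1690.5000
R_c = M/A = 1690.5000/189.0000 = 8.9444 mm
θ = 298° = 5.201081 rad
V = θ·R_c·A = 5.201081·8.9444·189.0000 = 8792.428 mm³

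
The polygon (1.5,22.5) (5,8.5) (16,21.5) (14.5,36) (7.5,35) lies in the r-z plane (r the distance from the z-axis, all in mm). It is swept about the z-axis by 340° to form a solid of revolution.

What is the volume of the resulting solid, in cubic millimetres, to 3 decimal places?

Profile (r,z), 5 vertices: (1.5,22.5) (5,8.5) (16,21.5) (14.5,36) (7.5,35)
edge 0: (1.5,22.5)→(5,8.5)  cross = 1.5·8.5 − 5·22.5 = -99.7500; (r_i+r_j)·cross = 6.5·-99.7500 = -648.3750
edge 1: (5,8.5)→(16,21.5)  cross = 5·21.5 − 16·8.5 = -28.5000; (r_i+r_j)·cross = 21·-28.5000 = -598.5000
edge 2: (16,21.5)→(14.5,36)  cross = 16·36 − 14.5·21.5 = 264.2500; (r_i+r_j)·cross = 30.5·264.2500 = 8059.6250
edge 3: (14.5,36)→(7.5,35)  cross = 14.5·35 − 7.5·36 = 237.5000; (r_i+r_j)·cross = 22·237.5000 = 5225.0000
edge 4: (7.5,35)→(1.5,22.5)  cross = 7.5·22.5 − 1.5·35 = 116.2500; (r_i+r_j)·cross = 9·116.2500 = 1046.2500
Σcross = 489.7500 → A = |Σcross|/2 = 244.8750 mm²
Σ(r_i+r_j)·cross = 13084.0000 → first moment M = |Σ|/6 = 2180.6667
R_c = M/A = 2180.6667/244.8750 = 8.9052 mm
θ = 340° = 5.934119 rad
V = θ·R_c·A = 5.934119·8.9052·244.8750 = 12940.336 mm³

Volume = 12940.336 mm³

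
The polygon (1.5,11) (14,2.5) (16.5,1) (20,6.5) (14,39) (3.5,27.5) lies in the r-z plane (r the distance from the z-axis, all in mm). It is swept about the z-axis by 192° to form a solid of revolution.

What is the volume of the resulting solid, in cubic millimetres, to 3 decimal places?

Profile (r,z), 6 vertices: (1.5,11) (14,2.5) (16.5,1) (20,6.5) (14,39) (3.5,27.5)
edge 0: (1.5,11)→(14,2.5)  cross = 1.5·2.5 − 14·11 = -150.2500; (r_i+r_j)·cross = 15.5·-150.2500 = -2328.8750
edge 1: (14,2.5)→(16.5,1)  cross = 14·1 − 16.5·2.5 = -27.2500; (r_i+r_j)·cross = 30.5·-27.2500 = -831.1250
edge 2: (16.5,1)→(20,6.5)  cross = 16.5·6.5 − 20·1 = 87.2500; (r_i+r_j)·cross = 36.5·87.2500 = 3184.6250
edge 3: (20,6.5)→(14,39)  cross = 20·39 − 14·6.5 = 689.0000; (r_i+r_j)·cross = 34·689.0000 = 23426.0000
edge 4: (14,39)→(3.5,27.5)  cross = 14·27.5 − 3.5·39 = 248.5000; (r_i+r_j)·cross = 17.5·248.5000 = 4348.7500
edge 5: (3.5,27.5)→(1.5,11)  cross = 3.5·11 − 1.5·27.5 = -2.7500; (r_i+r_j)·cross = 5·-2.7500 = -13.7500
Σcross = 844.5000 → A = |Σcross|/2 = 422.2500 mm²
Σ(r_i+r_j)·cross = 27785.6250 → first moment M = |Σ|/6 = 4630.9375
R_c = M/A = 4630.9375/422.2500 = 10.9673 mm
θ = 192° = 3.351032 rad
V = θ·R_c·A = 3.351032·10.9673·422.2500 = 15518.421 mm³

Volume = 15518.421 mm³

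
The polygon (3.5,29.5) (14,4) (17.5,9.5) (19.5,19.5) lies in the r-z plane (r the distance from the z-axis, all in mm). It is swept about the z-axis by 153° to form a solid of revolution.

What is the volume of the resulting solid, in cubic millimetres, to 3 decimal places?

Volume = 5534.308 mm³

Profile (r,z), 4 vertices: (3.5,29.5) (14,4) (17.5,9.5) (19.5,19.5)
edge 0: (3.5,29.5)→(14,4)  cross = 3.5·4 − 14·29.5 = -399.0000; (r_i+r_j)·cross = 17.5·-399.0000 = -6982.5000
edge 1: (14,4)→(17.5,9.5)  cross = 14·9.5 − 17.5·4 = 63.0000; (r_i+r_j)·cross = 31.5·63.0000 = 1984.5000
edge 2: (17.5,9.5)→(19.5,19.5)  cross = 17.5·19.5 − 19.5·9.5 = 156.0000; (r_i+r_j)·cross = 37·156.0000 = 5772.0000
edge 3: (19.5,19.5)→(3.5,29.5)  cross = 19.5·29.5 − 3.5·19.5 = 507.0000; (r_i+r_j)·cross = 23·507.0000 = 11661.0000
Σcross = 327.0000 → A = |Σcross|/2 = 163.5000 mm²
Σ(r_i+r_j)·cross = 12435.0000 → first moment M = |Σ|/6 = 2072.5000
R_c = M/A = 2072.5000/163.5000 = 12.6758 mm
θ = 153° = 2.670354 rad
V = θ·R_c·A = 2.670354·12.6758·163.5000 = 5534.308 mm³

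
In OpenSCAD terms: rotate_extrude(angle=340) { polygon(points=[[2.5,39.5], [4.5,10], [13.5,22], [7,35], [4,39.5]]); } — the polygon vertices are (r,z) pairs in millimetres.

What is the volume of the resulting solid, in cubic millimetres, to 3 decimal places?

Profile (r,z), 5 vertices: (2.5,39.5) (4.5,10) (13.5,22) (7,35) (4,39.5)
edge 0: (2.5,39.5)→(4.5,10)  cross = 2.5·10 − 4.5·39.5 = -152.7500; (r_i+r_j)·cross = 7·-152.7500 = -1069.2500
edge 1: (4.5,10)→(13.5,22)  cross = 4.5·22 − 13.5·10 = -36.0000; (r_i+r_j)·cross = 18·-36.0000 = -648.0000
edge 2: (13.5,22)→(7,35)  cross = 13.5·35 − 7·22 = 318.5000; (r_i+r_j)·cross = 20.5·318.5000 = 6529.2500
edge 3: (7,35)→(4,39.5)  cross = 7·39.5 − 4·35 = 136.5000; (r_i+r_j)·cross = 11·136.5000 = 1501.5000
edge 4: (4,39.5)→(2.5,39.5)  cross = 4·39.5 − 2.5·39.5 = 59.2500; (r_i+r_j)·cross = 6.5·59.2500 = 385.1250
Σcross = 325.5000 → A = |Σcross|/2 = 162.7500 mm²
Σ(r_i+r_j)·cross = 6698.6250 → first moment M = |Σ|/6 = 1116.4375
R_c = M/A = 1116.4375/162.7500 = 6.8598 mm
θ = 340° = 5.934119 rad
V = θ·R_c·A = 5.934119·6.8598·162.7500 = 6625.073 mm³

Volume = 6625.073 mm³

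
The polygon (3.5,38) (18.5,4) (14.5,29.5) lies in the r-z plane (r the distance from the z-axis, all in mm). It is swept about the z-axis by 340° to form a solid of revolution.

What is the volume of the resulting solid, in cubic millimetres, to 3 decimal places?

Volume = 8898.459 mm³

Profile (r,z), 3 vertices: (3.5,38) (18.5,4) (14.5,29.5)
edge 0: (3.5,38)→(18.5,4)  cross = 3.5·4 − 18.5·38 = -689.0000; (r_i+r_j)·cross = 22·-689.0000 = -15158.0000
edge 1: (18.5,4)→(14.5,29.5)  cross = 18.5·29.5 − 14.5·4 = 487.7500; (r_i+r_j)·cross = 33·487.7500 = 16095.7500
edge 2: (14.5,29.5)→(3.5,38)  cross = 14.5·38 − 3.5·29.5 = 447.7500; (r_i+r_j)·cross = 18·447.7500 = 8059.5000
Σcross = 246.5000 → A = |Σcross|/2 = 123.2500 mm²
Σ(r_i+r_j)·cross = 8997.2500 → first moment M = |Σ|/6 = 1499.5417
R_c = M/A = 1499.5417/123.2500 = 12.1667 mm
θ = 340° = 5.934119 rad
V = θ·R_c·A = 5.934119·12.1667·123.2500 = 8898.459 mm³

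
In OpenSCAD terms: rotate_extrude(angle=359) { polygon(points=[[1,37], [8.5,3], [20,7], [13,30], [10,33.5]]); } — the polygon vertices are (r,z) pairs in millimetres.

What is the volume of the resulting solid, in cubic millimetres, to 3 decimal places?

Profile (r,z), 5 vertices: (1,37) (8.5,3) (20,7) (13,30) (10,33.5)
edge 0: (1,37)→(8.5,3)  cross = 1·3 − 8.5·37 = -311.5000; (r_i+r_j)·cross = 9.5·-311.5000 = -2959.2500
edge 1: (8.5,3)→(20,7)  cross = 8.5·7 − 20·3 = -0.5000; (r_i+r_j)·cross = 28.5·-0.5000 = -14.2500
edge 2: (20,7)→(13,30)  cross = 20·30 − 13·7 = 509.0000; (r_i+r_j)·cross = 33·509.0000 = 16797.0000
edge 3: (13,30)→(10,33.5)  cross = 13·33.5 − 10·30 = 135.5000; (r_i+r_j)·cross = 23·135.5000 = 3116.5000
edge 4: (10,33.5)→(1,37)  cross = 10·37 − 1·33.5 = 336.5000; (r_i+r_j)·cross = 11·336.5000 = 3701.5000
Σcross = 669.0000 → A = |Σcross|/2 = 334.5000 mm²
Σ(r_i+r_j)·cross = 20641.5000 → first moment M = |Σ|/6 = 3440.2500
R_c = M/A = 3440.2500/334.5000 = 10.2848 mm
θ = 359° = 6.265732 rad
V = θ·R_c·A = 6.265732·10.2848·334.5000 = 21555.685 mm³

Volume = 21555.685 mm³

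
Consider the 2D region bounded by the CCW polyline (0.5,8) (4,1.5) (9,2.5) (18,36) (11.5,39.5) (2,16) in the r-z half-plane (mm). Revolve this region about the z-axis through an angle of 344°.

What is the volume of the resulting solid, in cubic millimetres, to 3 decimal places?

Volume = 17557.375 mm³

Profile (r,z), 6 vertices: (0.5,8) (4,1.5) (9,2.5) (18,36) (11.5,39.5) (2,16)
edge 0: (0.5,8)→(4,1.5)  cross = 0.5·1.5 − 4·8 = -31.2500; (r_i+r_j)·cross = 4.5·-31.2500 = -140.6250
edge 1: (4,1.5)→(9,2.5)  cross = 4·2.5 − 9·1.5 = -3.5000; (r_i+r_j)·cross = 13·-3.5000 = -45.5000
edge 2: (9,2.5)→(18,36)  cross = 9·36 − 18·2.5 = 279.0000; (r_i+r_j)·cross = 27·279.0000 = 7533.0000
edge 3: (18,36)→(11.5,39.5)  cross = 18·39.5 − 11.5·36 = 297.0000; (r_i+r_j)·cross = 29.5·297.0000 = 8761.5000
edge 4: (11.5,39.5)→(2,16)  cross = 11.5·16 − 2·39.5 = 105.0000; (r_i+r_j)·cross = 13.5·105.0000 = 1417.5000
edge 5: (2,16)→(0.5,8)  cross = 2·8 − 0.5·16 = 8.0000; (r_i+r_j)·cross = 2.5·8.0000 = 20.0000
Σcross = 654.2500 → A = |Σcross|/2 = 327.1250 mm²
Σ(r_i+r_j)·cross = 17545.8750 → first moment M = |Σ|/6 = 2924.3125
R_c = M/A = 2924.3125/327.1250 = 8.9394 mm
θ = 344° = 6.003933 rad
V = θ·R_c·A = 6.003933·8.9394·327.1250 = 17557.375 mm³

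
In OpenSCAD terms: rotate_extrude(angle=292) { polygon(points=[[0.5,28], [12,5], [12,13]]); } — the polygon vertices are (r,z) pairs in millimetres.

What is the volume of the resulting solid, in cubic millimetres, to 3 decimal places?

Profile (r,z), 3 vertices: (0.5,28) (12,5) (12,13)
edge 0: (0.5,28)→(12,5)  cross = 0.5·5 − 12·28 = -333.5000; (r_i+r_j)·cross = 12.5·-333.5000 = -4168.7500
edge 1: (12,5)→(12,13)  cross = 12·13 − 12·5 = 96.0000; (r_i+r_j)·cross = 24·96.0000 = 2304.0000
edge 2: (12,13)→(0.5,28)  cross = 12·28 − 0.5·13 = 329.5000; (r_i+r_j)·cross = 12.5·329.5000 = 4118.7500
Σcross = 92.0000 → A = |Σcross|/2 = 46.0000 mm²
Σ(r_i+r_j)·cross = 2254.0000 → first moment M = |Σ|/6 = 375.6667
R_c = M/A = 375.6667/46.0000 = 8.1667 mm
θ = 292° = 5.096361 rad
V = θ·R_c·A = 5.096361·8.1667·46.0000 = 1914.533 mm³

Volume = 1914.533 mm³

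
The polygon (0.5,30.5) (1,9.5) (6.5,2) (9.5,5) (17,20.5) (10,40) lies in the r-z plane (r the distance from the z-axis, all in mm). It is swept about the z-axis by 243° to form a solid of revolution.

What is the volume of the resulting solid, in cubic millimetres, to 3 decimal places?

Volume = 13045.159 mm³

Profile (r,z), 6 vertices: (0.5,30.5) (1,9.5) (6.5,2) (9.5,5) (17,20.5) (10,40)
edge 0: (0.5,30.5)→(1,9.5)  cross = 0.5·9.5 − 1·30.5 = -25.7500; (r_i+r_j)·cross = 1.5·-25.7500 = -38.6250
edge 1: (1,9.5)→(6.5,2)  cross = 1·2 − 6.5·9.5 = -59.7500; (r_i+r_j)·cross = 7.5·-59.7500 = -448.1250
edge 2: (6.5,2)→(9.5,5)  cross = 6.5·5 − 9.5·2 = 13.5000; (r_i+r_j)·cross = 16·13.5000 = 216.0000
edge 3: (9.5,5)→(17,20.5)  cross = 9.5·20.5 − 17·5 = 109.7500; (r_i+r_j)·cross = 26.5·109.7500 = 2908.3750
edge 4: (17,20.5)→(10,40)  cross = 17·40 − 10·20.5 = 475.0000; (r_i+r_j)·cross = 27·475.0000 = 12825.0000
edge 5: (10,40)→(0.5,30.5)  cross = 10·30.5 − 0.5·40 = 285.0000; (r_i+r_j)·cross = 10.5·285.0000 = 2992.5000
Σcross = 797.7500 → A = |Σcross|/2 = 398.8750 mm²
Σ(r_i+r_j)·cross = 18455.1250 → first moment M = |Σ|/6 = 3075.8542
R_c = M/A = 3075.8542/398.8750 = 7.7113 mm
θ = 243° = 4.241150 rad
V = θ·R_c·A = 4.241150·7.7113·398.8750 = 13045.159 mm³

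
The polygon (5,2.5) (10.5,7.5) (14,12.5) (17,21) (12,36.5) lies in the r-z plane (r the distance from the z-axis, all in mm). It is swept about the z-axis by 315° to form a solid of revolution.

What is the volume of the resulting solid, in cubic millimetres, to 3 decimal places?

Profile (r,z), 5 vertices: (5,2.5) (10.5,7.5) (14,12.5) (17,21) (12,36.5)
edge 0: (5,2.5)→(10.5,7.5)  cross = 5·7.5 − 10.5·2.5 = 11.2500; (r_i+r_j)·cross = 15.5·11.2500 = 174.3750
edge 1: (10.5,7.5)→(14,12.5)  cross = 10.5·12.5 − 14·7.5 = 26.2500; (r_i+r_j)·cross = 24.5·26.2500 = 643.1250
edge 2: (14,12.5)→(17,21)  cross = 14·21 − 17·12.5 = 81.5000; (r_i+r_j)·cross = 31·81.5000 = 2526.5000
edge 3: (17,21)→(12,36.5)  cross = 17·36.5 − 12·21 = 368.5000; (r_i+r_j)·cross = 29·368.5000 = 10686.5000
edge 4: (12,36.5)→(5,2.5)  cross = 12·2.5 − 5·36.5 = -152.5000; (r_i+r_j)·cross = 17·-152.5000 = -2592.5000
Σcross = 335.0000 → A = |Σcross|/2 = 167.5000 mm²
Σ(r_i+r_j)·cross = 11438.0000 → first moment M = |Σ|/6 = 1906.3333
R_c = M/A = 1906.3333/167.5000 = 11.3811 mm
θ = 315° = 5.497787 rad
V = θ·R_c·A = 5.497787·11.3811·167.5000 = 10480.615 mm³

Volume = 10480.615 mm³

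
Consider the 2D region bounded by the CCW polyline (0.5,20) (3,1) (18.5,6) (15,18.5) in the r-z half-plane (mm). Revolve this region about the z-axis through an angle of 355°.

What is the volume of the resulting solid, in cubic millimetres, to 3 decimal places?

Profile (r,z), 4 vertices: (0.5,20) (3,1) (18.5,6) (15,18.5)
edge 0: (0.5,20)→(3,1)  cross = 0.5·1 − 3·20 = -59.5000; (r_i+r_j)·cross = 3.5·-59.5000 = -208.2500
edge 1: (3,1)→(18.5,6)  cross = 3·6 − 18.5·1 = -0.5000; (r_i+r_j)·cross = 21.5·-0.5000 = -10.7500
edge 2: (18.5,6)→(15,18.5)  cross = 18.5·18.5 − 15·6 = 252.2500; (r_i+r_j)·cross = 33.5·252.2500 = 8450.3750
edge 3: (15,18.5)→(0.5,20)  cross = 15·20 − 0.5·18.5 = 290.7500; (r_i+r_j)·cross = 15.5·290.7500 = 4506.6250
Σcross = 483.0000 → A = |Σcross|/2 = 241.5000 mm²
Σ(r_i+r_j)·cross = 12738.0000 → first moment M = |Σ|/6 = 2123.0000
R_c = M/A = 2123.0000/241.5000 = 8.7909 mm
θ = 355° = 6.195919 rad
V = θ·R_c·A = 6.195919·8.7909·241.5000 = 13153.936 mm³

Volume = 13153.936 mm³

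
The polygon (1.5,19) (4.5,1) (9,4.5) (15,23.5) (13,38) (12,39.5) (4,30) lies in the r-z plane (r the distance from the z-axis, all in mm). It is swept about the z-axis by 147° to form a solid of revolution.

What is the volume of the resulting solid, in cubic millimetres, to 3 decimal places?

Volume = 6563.694 mm³

Profile (r,z), 7 vertices: (1.5,19) (4.5,1) (9,4.5) (15,23.5) (13,38) (12,39.5) (4,30)
edge 0: (1.5,19)→(4.5,1)  cross = 1.5·1 − 4.5·19 = -84.0000; (r_i+r_j)·cross = 6·-84.0000 = -504.0000
edge 1: (4.5,1)→(9,4.5)  cross = 4.5·4.5 − 9·1 = 11.2500; (r_i+r_j)·cross = 13.5·11.2500 = 151.8750
edge 2: (9,4.5)→(15,23.5)  cross = 9·23.5 − 15·4.5 = 144.0000; (r_i+r_j)·cross = 24·144.0000 = 3456.0000
edge 3: (15,23.5)→(13,38)  cross = 15·38 − 13·23.5 = 264.5000; (r_i+r_j)·cross = 28·264.5000 = 7406.0000
edge 4: (13,38)→(12,39.5)  cross = 13·39.5 − 12·38 = 57.5000; (r_i+r_j)·cross = 25·57.5000 = 1437.5000
edge 5: (12,39.5)→(4,30)  cross = 12·30 − 4·39.5 = 202.0000; (r_i+r_j)·cross = 16·202.0000 = 3232.0000
edge 6: (4,30)→(1.5,19)  cross = 4·19 − 1.5·30 = 31.0000; (r_i+r_j)·cross = 5.5·31.0000 = 170.5000
Σcross = 626.2500 → A = |Σcross|/2 = 313.1250 mm²
Σ(r_i+r_j)·cross = 15349.8750 → first moment M = |Σ|/6 = 2558.3125
R_c = M/A = 2558.3125/313.1250 = 8.1703 mm
θ = 147° = 2.565634 rad
V = θ·R_c·A = 2.565634·8.1703·313.1250 = 6563.694 mm³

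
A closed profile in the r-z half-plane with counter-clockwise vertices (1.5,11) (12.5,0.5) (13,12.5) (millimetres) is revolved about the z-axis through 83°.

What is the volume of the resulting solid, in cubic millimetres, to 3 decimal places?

Volume = 894.706 mm³

Profile (r,z), 3 vertices: (1.5,11) (12.5,0.5) (13,12.5)
edge 0: (1.5,11)→(12.5,0.5)  cross = 1.5·0.5 − 12.5·11 = -136.7500; (r_i+r_j)·cross = 14·-136.7500 = -1914.5000
edge 1: (12.5,0.5)→(13,12.5)  cross = 12.5·12.5 − 13·0.5 = 149.7500; (r_i+r_j)·cross = 25.5·149.7500 = 3818.6250
edge 2: (13,12.5)→(1.5,11)  cross = 13·11 − 1.5·12.5 = 124.2500; (r_i+r_j)·cross = 14.5·124.2500 = 1801.6250
Σcross = 137.2500 → A = |Σcross|/2 = 68.6250 mm²
Σ(r_i+r_j)·cross = 3705.7500 → first moment M = |Σ|/6 = 617.6250
R_c = M/A = 617.6250/68.6250 = 9.0000 mm
θ = 83° = 1.448623 rad
V = θ·R_c·A = 1.448623·9.0000·68.6250 = 894.706 mm³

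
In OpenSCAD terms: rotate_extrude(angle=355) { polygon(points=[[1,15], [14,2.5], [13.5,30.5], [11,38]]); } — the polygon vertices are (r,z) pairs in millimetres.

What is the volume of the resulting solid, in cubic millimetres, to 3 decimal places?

Profile (r,z), 4 vertices: (1,15) (14,2.5) (13.5,30.5) (11,38)
edge 0: (1,15)→(14,2.5)  cross = 1·2.5 − 14·15 = -207.5000; (r_i+r_j)·cross = 15·-207.5000 = -3112.5000
edge 1: (14,2.5)→(13.5,30.5)  cross = 14·30.5 − 13.5·2.5 = 393.2500; (r_i+r_j)·cross = 27.5·393.2500 = 10814.3750
edge 2: (13.5,30.5)→(11,38)  cross = 13.5·38 − 11·30.5 = 177.5000; (r_i+r_j)·cross = 24.5·177.5000 = 4348.7500
edge 3: (11,38)→(1,15)  cross = 11·15 − 1·38 = 127.0000; (r_i+r_j)·cross = 12·127.0000 = 1524.0000
Σcross = 490.2500 → A = |Σcross|/2 = 245.1250 mm²
Σ(r_i+r_j)·cross = 13574.6250 → first moment M = |Σ|/6 = 2262.4375
R_c = M/A = 2262.4375/245.1250 = 9.2297 mm
θ = 355° = 6.195919 rad
V = θ·R_c·A = 6.195919·9.2297·245.1250 = 14017.879 mm³

Volume = 14017.879 mm³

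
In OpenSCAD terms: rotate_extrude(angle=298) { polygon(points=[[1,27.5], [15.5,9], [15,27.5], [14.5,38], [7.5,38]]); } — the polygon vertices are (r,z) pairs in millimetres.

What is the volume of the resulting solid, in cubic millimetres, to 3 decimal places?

Profile (r,z), 5 vertices: (1,27.5) (15.5,9) (15,27.5) (14.5,38) (7.5,38)
edge 0: (1,27.5)→(15.5,9)  cross = 1·9 − 15.5·27.5 = -417.2500; (r_i+r_j)·cross = 16.5·-417.2500 = -6884.6250
edge 1: (15.5,9)→(15,27.5)  cross = 15.5·27.5 − 15·9 = 291.2500; (r_i+r_j)·cross = 30.5·291.2500 = 8883.1250
edge 2: (15,27.5)→(14.5,38)  cross = 15·38 − 14.5·27.5 = 171.2500; (r_i+r_j)·cross = 29.5·171.2500 = 5051.8750
edge 3: (14.5,38)→(7.5,38)  cross = 14.5·38 − 7.5·38 = 266.0000; (r_i+r_j)·cross = 22·266.0000 = 5852.0000
edge 4: (7.5,38)→(1,27.5)  cross = 7.5·27.5 − 1·38 = 168.2500; (r_i+r_j)·cross = 8.5·168.2500 = 1430.1250
Σcross = 479.5000 → A = |Σcross|/2 = 239.7500 mm²
Σ(r_i+r_j)·cross = 14332.5000 → first moment M = |Σ|/6 = 2388.7500
R_c = M/A = 2388.7500/239.7500 = 9.9635 mm
θ = 298° = 5.201081 rad
V = θ·R_c·A = 5.201081·9.9635·239.7500 = 12424.083 mm³

Volume = 12424.083 mm³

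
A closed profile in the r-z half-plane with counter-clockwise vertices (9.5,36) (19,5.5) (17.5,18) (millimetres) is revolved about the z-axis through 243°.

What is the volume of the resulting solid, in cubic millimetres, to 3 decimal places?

Profile (r,z), 3 vertices: (9.5,36) (19,5.5) (17.5,18)
edge 0: (9.5,36)→(19,5.5)  cross = 9.5·5.5 − 19·36 = -631.7500; (r_i+r_j)·cross = 28.5·-631.7500 = -18004.8750
edge 1: (19,5.5)→(17.5,18)  cross = 19·18 − 17.5·5.5 = 245.7500; (r_i+r_j)·cross = 36.5·245.7500 = 8969.8750
edge 2: (17.5,18)→(9.5,36)  cross = 17.5·36 − 9.5·18 = 459.0000; (r_i+r_j)·cross = 27·459.0000 = 12393.0000
Σcross = 73.0000 → A = |Σcross|/2 = 36.5000 mm²
Σ(r_i+r_j)·cross = 3358.0000 → first moment M = |Σ|/6 = 559.6667
R_c = M/A = 559.6667/36.5000 = 15.3333 mm
θ = 243° = 4.241150 rad
V = θ·R_c·A = 4.241150·15.3333·36.5000 = 2373.630 mm³

Volume = 2373.630 mm³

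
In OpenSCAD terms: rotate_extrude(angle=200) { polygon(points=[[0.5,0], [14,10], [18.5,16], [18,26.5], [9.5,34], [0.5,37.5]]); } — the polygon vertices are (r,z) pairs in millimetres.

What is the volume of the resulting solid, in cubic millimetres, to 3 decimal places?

Volume = 12800.681 mm³

Profile (r,z), 6 vertices: (0.5,0) (14,10) (18.5,16) (18,26.5) (9.5,34) (0.5,37.5)
edge 0: (0.5,0)→(14,10)  cross = 0.5·10 − 14·0 = 5.0000; (r_i+r_j)·cross = 14.5·5.0000 = 72.5000
edge 1: (14,10)→(18.5,16)  cross = 14·16 − 18.5·10 = 39.0000; (r_i+r_j)·cross = 32.5·39.0000 = 1267.5000
edge 2: (18.5,16)→(18,26.5)  cross = 18.5·26.5 − 18·16 = 202.2500; (r_i+r_j)·cross = 36.5·202.2500 = 7382.1250
edge 3: (18,26.5)→(9.5,34)  cross = 18·34 − 9.5·26.5 = 360.2500; (r_i+r_j)·cross = 27.5·360.2500 = 9906.8750
edge 4: (9.5,34)→(0.5,37.5)  cross = 9.5·37.5 − 0.5·34 = 339.2500; (r_i+r_j)·cross = 10·339.2500 = 3392.5000
edge 5: (0.5,37.5)→(0.5,0)  cross = 0.5·0 − 0.5·37.5 = -18.7500; (r_i+r_j)·cross = 1·-18.7500 = -18.7500
Σcross = 927.0000 → A = |Σcross|/2 = 463.5000 mm²
Σ(r_i+r_j)·cross = 22002.7500 → first moment M = |Σ|/6 = 3667.1250
R_c = M/A = 3667.1250/463.5000 = 7.9118 mm
θ = 200° = 3.490659 rad
V = θ·R_c·A = 3.490659·7.9118·463.5000 = 12800.681 mm³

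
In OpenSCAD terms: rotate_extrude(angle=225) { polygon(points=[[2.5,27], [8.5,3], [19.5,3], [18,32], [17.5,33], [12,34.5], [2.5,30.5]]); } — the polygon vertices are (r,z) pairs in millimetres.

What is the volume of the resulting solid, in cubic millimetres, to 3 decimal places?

Profile (r,z), 7 vertices: (2.5,27) (8.5,3) (19.5,3) (18,32) (17.5,33) (12,34.5) (2.5,30.5)
edge 0: (2.5,27)→(8.5,3)  cross = 2.5·3 − 8.5·27 = -222.0000; (r_i+r_j)·cross = 11·-222.0000 = -2442.0000
edge 1: (8.5,3)→(19.5,3)  cross = 8.5·3 − 19.5·3 = -33.0000; (r_i+r_j)·cross = 28·-33.0000 = -924.0000
edge 2: (19.5,3)→(18,32)  cross = 19.5·32 − 18·3 = 570.0000; (r_i+r_j)·cross = 37.5·570.0000 = 21375.0000
edge 3: (18,32)→(17.5,33)  cross = 18·33 − 17.5·32 = 34.0000; (r_i+r_j)·cross = 35.5·34.0000 = 1207.0000
edge 4: (17.5,33)→(12,34.5)  cross = 17.5·34.5 − 12·33 = 207.7500; (r_i+r_j)·cross = 29.5·207.7500 = 6128.6250
edge 5: (12,34.5)→(2.5,30.5)  cross = 12·30.5 − 2.5·34.5 = 279.7500; (r_i+r_j)·cross = 14.5·279.7500 = 4056.3750
edge 6: (2.5,30.5)→(2.5,27)  cross = 2.5·27 − 2.5·30.5 = -8.7500; (r_i+r_j)·cross = 5·-8.7500 = -43.7500
Σcross = 827.7500 → A = |Σcross|/2 = 413.8750 mm²
Σ(r_i+r_j)·cross = 29357.2500 → first moment M = |Σ|/6 = 4892.8750
R_c = M/A = 4892.8750/413.8750 = 11.8221 mm
θ = 225° = 3.926991 rad
V = θ·R_c·A = 3.926991·11.8221·413.8750 = 19214.275 mm³

Volume = 19214.275 mm³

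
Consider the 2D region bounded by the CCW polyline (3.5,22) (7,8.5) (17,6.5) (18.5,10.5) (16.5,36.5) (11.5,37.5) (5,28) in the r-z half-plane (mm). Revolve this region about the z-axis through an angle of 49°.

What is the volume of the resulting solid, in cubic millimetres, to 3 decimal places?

Profile (r,z), 7 vertices: (3.5,22) (7,8.5) (17,6.5) (18.5,10.5) (16.5,36.5) (11.5,37.5) (5,28)
edge 0: (3.5,22)→(7,8.5)  cross = 3.5·8.5 − 7·22 = -124.2500; (r_i+r_j)·cross = 10.5·-124.2500 = -1304.6250
edge 1: (7,8.5)→(17,6.5)  cross = 7·6.5 − 17·8.5 = -99.0000; (r_i+r_j)·cross = 24·-99.0000 = -2376.0000
edge 2: (17,6.5)→(18.5,10.5)  cross = 17·10.5 − 18.5·6.5 = 58.2500; (r_i+r_j)·cross = 35.5·58.2500 = 2067.8750
edge 3: (18.5,10.5)→(16.5,36.5)  cross = 18.5·36.5 − 16.5·10.5 = 502.0000; (r_i+r_j)·cross = 35·502.0000 = 17570.0000
edge 4: (16.5,36.5)→(11.5,37.5)  cross = 16.5·37.5 − 11.5·36.5 = 199.0000; (r_i+r_j)·cross = 28·199.0000 = 5572.0000
edge 5: (11.5,37.5)→(5,28)  cross = 11.5·28 − 5·37.5 = 134.5000; (r_i+r_j)·cross = 16.5·134.5000 = 2219.2500
edge 6: (5,28)→(3.5,22)  cross = 5·22 − 3.5·28 = 12.0000; (r_i+r_j)·cross = 8.5·12.0000 = 102.0000
Σcross = 682.5000 → A = |Σcross|/2 = 341.2500 mm²
Σ(r_i+r_j)·cross = 23850.5000 → first moment M = |Σ|/6 = 3975.0833
R_c = M/A = 3975.0833/341.2500 = 11.6486 mm
θ = 49° = 0.855211 rad
V = θ·R_c·A = 0.855211·11.6486·341.2500 = 3399.536 mm³

Volume = 3399.536 mm³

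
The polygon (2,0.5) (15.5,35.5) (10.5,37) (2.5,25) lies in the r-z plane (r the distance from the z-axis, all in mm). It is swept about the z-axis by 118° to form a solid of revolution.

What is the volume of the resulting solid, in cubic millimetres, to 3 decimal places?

Volume = 2854.794 mm³

Profile (r,z), 4 vertices: (2,0.5) (15.5,35.5) (10.5,37) (2.5,25)
edge 0: (2,0.5)→(15.5,35.5)  cross = 2·35.5 − 15.5·0.5 = 63.2500; (r_i+r_j)·cross = 17.5·63.2500 = 1106.8750
edge 1: (15.5,35.5)→(10.5,37)  cross = 15.5·37 − 10.5·35.5 = 200.7500; (r_i+r_j)·cross = 26·200.7500 = 5219.5000
edge 2: (10.5,37)→(2.5,25)  cross = 10.5·25 − 2.5·37 = 170.0000; (r_i+r_j)·cross = 13·170.0000 = 2210.0000
edge 3: (2.5,25)→(2,0.5)  cross = 2.5·0.5 − 2·25 = -48.7500; (r_i+r_j)·cross = 4.5·-48.7500 = -219.3750
Σcross = 385.2500 → A = |Σcross|/2 = 192.6250 mm²
Σ(r_i+r_j)·cross = 8317.0000 → first moment M = |Σ|/6 = 1386.1667
R_c = M/A = 1386.1667/192.6250 = 7.1962 mm
θ = 118° = 2.059489 rad
V = θ·R_c·A = 2.059489·7.1962·192.6250 = 2854.794 mm³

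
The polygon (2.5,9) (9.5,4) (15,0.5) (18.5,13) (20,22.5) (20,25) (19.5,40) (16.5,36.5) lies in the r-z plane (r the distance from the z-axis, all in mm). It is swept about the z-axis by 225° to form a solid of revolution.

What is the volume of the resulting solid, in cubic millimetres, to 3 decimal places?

Profile (r,z), 8 vertices: (2.5,9) (9.5,4) (15,0.5) (18.5,13) (20,22.5) (20,25) (19.5,40) (16.5,36.5)
edge 0: (2.5,9)→(9.5,4)  cross = 2.5·4 − 9.5·9 = -75.5000; (r_i+r_j)·cross = 12·-75.5000 = -906.0000
edge 1: (9.5,4)→(15,0.5)  cross = 9.5·0.5 − 15·4 = -55.2500; (r_i+r_j)·cross = 24.5·-55.2500 = -1353.6250
edge 2: (15,0.5)→(18.5,13)  cross = 15·13 − 18.5·0.5 = 185.7500; (r_i+r_j)·cross = 33.5·185.7500 = 6222.6250
edge 3: (18.5,13)→(20,22.5)  cross = 18.5·22.5 − 20·13 = 156.2500; (r_i+r_j)·cross = 38.5·156.2500 = 6015.6250
edge 4: (20,22.5)→(20,25)  cross = 20·25 − 20·22.5 = 50.0000; (r_i+r_j)·cross = 40·50.0000 = 2000.0000
edge 5: (20,25)→(19.5,40)  cross = 20·40 − 19.5·25 = 312.5000; (r_i+r_j)·cross = 39.5·312.5000 = 12343.7500
edge 6: (19.5,40)→(16.5,36.5)  cross = 19.5·36.5 − 16.5·40 = 51.7500; (r_i+r_j)·cross = 36·51.7500 = 1863.0000
edge 7: (16.5,36.5)→(2.5,9)  cross = 16.5·9 − 2.5·36.5 = 57.2500; (r_i+r_j)·cross = 19·57.2500 = 1087.7500
Σcross = 682.7500 → A = |Σcross|/2 = 341.3750 mm²
Σ(r_i+r_j)·cross = 27273.1250 → first moment M = |Σ|/6 = 4545.5208
R_c = M/A = 4545.5208/341.3750 = 13.3153 mm
θ = 225° = 3.926991 rad
V = θ·R_c·A = 3.926991·13.3153·341.3750 = 17850.219 mm³

Volume = 17850.219 mm³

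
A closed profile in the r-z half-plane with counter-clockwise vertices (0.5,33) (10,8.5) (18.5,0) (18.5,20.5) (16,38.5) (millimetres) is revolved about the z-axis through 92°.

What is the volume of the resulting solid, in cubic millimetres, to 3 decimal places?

Profile (r,z), 5 vertices: (0.5,33) (10,8.5) (18.5,0) (18.5,20.5) (16,38.5)
edge 0: (0.5,33)→(10,8.5)  cross = 0.5·8.5 − 10·33 = -325.7500; (r_i+r_j)·cross = 10.5·-325.7500 = -3420.3750
edge 1: (10,8.5)→(18.5,0)  cross = 10·0 − 18.5·8.5 = -157.2500; (r_i+r_j)·cross = 28.5·-157.2500 = -4481.6250
edge 2: (18.5,0)→(18.5,20.5)  cross = 18.5·20.5 − 18.5·0 = 379.2500; (r_i+r_j)·cross = 37·379.2500 = 14032.2500
edge 3: (18.5,20.5)→(16,38.5)  cross = 18.5·38.5 − 16·20.5 = 384.2500; (r_i+r_j)·cross = 34.5·384.2500 = 13256.6250
edge 4: (16,38.5)→(0.5,33)  cross = 16·33 − 0.5·38.5 = 508.7500; (r_i+r_j)·cross = 16.5·508.7500 = 8394.3750
Σcross = 789.2500 → A = |Σcross|/2 = 394.6250 mm²
Σ(r_i+r_j)·cross = 27781.2500 → first moment M = |Σ|/6 = 4630.2083
R_c = M/A = 4630.2083/394.6250 = 11.7332 mm
θ = 92° = 1.605703 rad
V = θ·R_c·A = 1.605703·11.7332·394.6250 = 7434.739 mm³

Volume = 7434.739 mm³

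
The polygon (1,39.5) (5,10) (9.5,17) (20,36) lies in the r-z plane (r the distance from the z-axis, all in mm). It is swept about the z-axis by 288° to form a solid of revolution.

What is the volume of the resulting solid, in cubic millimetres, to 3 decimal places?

Volume = 12250.536 mm³

Profile (r,z), 4 vertices: (1,39.5) (5,10) (9.5,17) (20,36)
edge 0: (1,39.5)→(5,10)  cross = 1·10 − 5·39.5 = -187.5000; (r_i+r_j)·cross = 6·-187.5000 = -1125.0000
edge 1: (5,10)→(9.5,17)  cross = 5·17 − 9.5·10 = -10.0000; (r_i+r_j)·cross = 14.5·-10.0000 = -145.0000
edge 2: (9.5,17)→(20,36)  cross = 9.5·36 − 20·17 = 2.0000; (r_i+r_j)·cross = 29.5·2.0000 = 59.0000
edge 3: (20,36)→(1,39.5)  cross = 20·39.5 − 1·36 = 754.0000; (r_i+r_j)·cross = 21·754.0000 = 15834.0000
Σcross = 558.5000 → A = |Σcross|/2 = 279.2500 mm²
Σ(r_i+r_j)·cross = 14623.0000 → first moment M = |Σ|/6 = 2437.1667
R_c = M/A = 2437.1667/279.2500 = 8.7275 mm
θ = 288° = 5.026548 rad
V = θ·R_c·A = 5.026548·8.7275·279.2500 = 12250.536 mm³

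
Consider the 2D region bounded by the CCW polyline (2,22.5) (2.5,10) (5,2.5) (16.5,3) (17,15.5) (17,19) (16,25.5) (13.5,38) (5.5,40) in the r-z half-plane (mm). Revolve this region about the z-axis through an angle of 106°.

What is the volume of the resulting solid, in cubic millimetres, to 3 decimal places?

Volume = 8170.356 mm³

Profile (r,z), 9 vertices: (2,22.5) (2.5,10) (5,2.5) (16.5,3) (17,15.5) (17,19) (16,25.5) (13.5,38) (5.5,40)
edge 0: (2,22.5)→(2.5,10)  cross = 2·10 − 2.5·22.5 = -36.2500; (r_i+r_j)·cross = 4.5·-36.2500 = -163.1250
edge 1: (2.5,10)→(5,2.5)  cross = 2.5·2.5 − 5·10 = -43.7500; (r_i+r_j)·cross = 7.5·-43.7500 = -328.1250
edge 2: (5,2.5)→(16.5,3)  cross = 5·3 − 16.5·2.5 = -26.2500; (r_i+r_j)·cross = 21.5·-26.2500 = -564.3750
edge 3: (16.5,3)→(17,15.5)  cross = 16.5·15.5 − 17·3 = 204.7500; (r_i+r_j)·cross = 33.5·204.7500 = 6859.1250
edge 4: (17,15.5)→(17,19)  cross = 17·19 − 17·15.5 = 59.5000; (r_i+r_j)·cross = 34·59.5000 = 2023.0000
edge 5: (17,19)→(16,25.5)  cross = 17·25.5 − 16·19 = 129.5000; (r_i+r_j)·cross = 33·129.5000 = 4273.5000
edge 6: (16,25.5)→(13.5,38)  cross = 16·38 − 13.5·25.5 = 263.7500; (r_i+r_j)·cross = 29.5·263.7500 = 7780.6250
edge 7: (13.5,38)→(5.5,40)  cross = 13.5·40 − 5.5·38 = 331.0000; (r_i+r_j)·cross = 19·331.0000 = 6289.0000
edge 8: (5.5,40)→(2,22.5)  cross = 5.5·22.5 − 2·40 = 43.7500; (r_i+r_j)·cross = 7.5·43.7500 = 328.1250
Σcross = 926.0000 → A = |Σcross|/2 = 463.0000 mm²
Σ(r_i+r_j)·cross = 26497.7500 → first moment M = |Σ|/6 = 4416.2917
R_c = M/A = 4416.2917/463.0000 = 9.5384 mm
θ = 106° = 1.850049 rad
V = θ·R_c·A = 1.850049·9.5384·463.0000 = 8170.356 mm³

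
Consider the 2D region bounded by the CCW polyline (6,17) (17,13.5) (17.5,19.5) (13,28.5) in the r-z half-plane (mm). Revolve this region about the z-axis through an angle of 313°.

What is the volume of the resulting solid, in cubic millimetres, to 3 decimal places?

Volume = 6311.676 mm³

Profile (r,z), 4 vertices: (6,17) (17,13.5) (17.5,19.5) (13,28.5)
edge 0: (6,17)→(17,13.5)  cross = 6·13.5 − 17·17 = -208.0000; (r_i+r_j)·cross = 23·-208.0000 = -4784.0000
edge 1: (17,13.5)→(17.5,19.5)  cross = 17·19.5 − 17.5·13.5 = 95.2500; (r_i+r_j)·cross = 34.5·95.2500 = 3286.1250
edge 2: (17.5,19.5)→(13,28.5)  cross = 17.5·28.5 − 13·19.5 = 245.2500; (r_i+r_j)·cross = 30.5·245.2500 = 7480.1250
edge 3: (13,28.5)→(6,17)  cross = 13·17 − 6·28.5 = 50.0000; (r_i+r_j)·cross = 19·50.0000 = 950.0000
Σcross = 182.5000 → A = |Σcross|/2 = 91.2500 mm²
Σ(r_i+r_j)·cross = 6932.2500 → first moment M = |Σ|/6 = 1155.3750
R_c = M/A = 1155.3750/91.2500 = 12.6616 mm
θ = 313° = 5.462881 rad
V = θ·R_c·A = 5.462881·12.6616·91.2500 = 6311.676 mm³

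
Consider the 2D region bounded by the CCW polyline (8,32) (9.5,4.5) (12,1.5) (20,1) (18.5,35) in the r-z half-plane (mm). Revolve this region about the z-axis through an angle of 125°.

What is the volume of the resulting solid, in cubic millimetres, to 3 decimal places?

Profile (r,z), 5 vertices: (8,32) (9.5,4.5) (12,1.5) (20,1) (18.5,35)
edge 0: (8,32)→(9.5,4.5)  cross = 8·4.5 − 9.5·32 = -268.0000; (r_i+r_j)·cross = 17.5·-268.0000 = -4690.0000
edge 1: (9.5,4.5)→(12,1.5)  cross = 9.5·1.5 − 12·4.5 = -39.7500; (r_i+r_j)·cross = 21.5·-39.7500 = -854.6250
edge 2: (12,1.5)→(20,1)  cross = 12·1 − 20·1.5 = -18.0000; (r_i+r_j)·cross = 32·-18.0000 = -576.0000
edge 3: (20,1)→(18.5,35)  cross = 20·35 − 18.5·1 = 681.5000; (r_i+r_j)·cross = 38.5·681.5000 = 26237.7500
edge 4: (18.5,35)→(8,32)  cross = 18.5·32 − 8·35 = 312.0000; (r_i+r_j)·cross = 26.5·312.0000 = 8268.0000
Σcross = 667.7500 → A = |Σcross|/2 = 333.8750 mm²
Σ(r_i+r_j)·cross = 28385.1250 → first moment M = |Σ|/6 = 4730.8542
R_c = M/A = 4730.8542/333.8750 = 14.1695 mm
θ = 125° = 2.181662 rad
V = θ·R_c·A = 2.181662·14.1695·333.8750 = 10321.123 mm³

Volume = 10321.123 mm³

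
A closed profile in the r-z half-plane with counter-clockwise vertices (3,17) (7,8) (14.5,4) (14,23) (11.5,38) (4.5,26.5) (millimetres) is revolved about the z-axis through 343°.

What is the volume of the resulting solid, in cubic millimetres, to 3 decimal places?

Volume = 13973.939 mm³

Profile (r,z), 6 vertices: (3,17) (7,8) (14.5,4) (14,23) (11.5,38) (4.5,26.5)
edge 0: (3,17)→(7,8)  cross = 3·8 − 7·17 = -95.0000; (r_i+r_j)·cross = 10·-95.0000 = -950.0000
edge 1: (7,8)→(14.5,4)  cross = 7·4 − 14.5·8 = -88.0000; (r_i+r_j)·cross = 21.5·-88.0000 = -1892.0000
edge 2: (14.5,4)→(14,23)  cross = 14.5·23 − 14·4 = 277.5000; (r_i+r_j)·cross = 28.5·277.5000 = 7908.7500
edge 3: (14,23)→(11.5,38)  cross = 14·38 − 11.5·23 = 267.5000; (r_i+r_j)·cross = 25.5·267.5000 = 6821.2500
edge 4: (11.5,38)→(4.5,26.5)  cross = 11.5·26.5 − 4.5·38 = 133.7500; (r_i+r_j)·cross = 16·133.7500 = 2140.0000
edge 5: (4.5,26.5)→(3,17)  cross = 4.5·17 − 3·26.5 = -3.0000; (r_i+r_j)·cross = 7.5·-3.0000 = -22.5000
Σcross = 492.7500 → A = |Σcross|/2 = 246.3750 mm²
Σ(r_i+r_j)·cross = 14005.5000 → first moment M = |Σ|/6 = 2334.2500
R_c = M/A = 2334.2500/246.3750 = 9.4744 mm
θ = 343° = 5.986479 rad
V = θ·R_c·A = 5.986479·9.4744·246.3750 = 13973.939 mm³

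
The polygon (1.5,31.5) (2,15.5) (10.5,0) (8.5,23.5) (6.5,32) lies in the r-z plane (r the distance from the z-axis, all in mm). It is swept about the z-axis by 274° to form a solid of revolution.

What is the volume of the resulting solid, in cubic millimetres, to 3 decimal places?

Profile (r,z), 5 vertices: (1.5,31.5) (2,15.5) (10.5,0) (8.5,23.5) (6.5,32)
edge 0: (1.5,31.5)→(2,15.5)  cross = 1.5·15.5 − 2·31.5 = -39.7500; (r_i+r_j)·cross = 3.5·-39.7500 = -139.1250
edge 1: (2,15.5)→(10.5,0)  cross = 2·0 − 10.5·15.5 = -162.7500; (r_i+r_j)·cross = 12.5·-162.7500 = -2034.3750
edge 2: (10.5,0)→(8.5,23.5)  cross = 10.5·23.5 − 8.5·0 = 246.7500; (r_i+r_j)·cross = 19·246.7500 = 4688.2500
edge 3: (8.5,23.5)→(6.5,32)  cross = 8.5·32 − 6.5·23.5 = 119.2500; (r_i+r_j)·cross = 15·119.2500 = 1788.7500
edge 4: (6.5,32)→(1.5,31.5)  cross = 6.5·31.5 − 1.5·32 = 156.7500; (r_i+r_j)·cross = 8·156.7500 = 1254.0000
Σcross = 320.2500 → A = |Σcross|/2 = 160.1250 mm²
Σ(r_i+r_j)·cross = 5557.5000 → first moment M = |Σ|/6 = 926.2500
R_c = M/A = 926.2500/160.1250 = 5.7845 mm
θ = 274° = 4.782202 rad
V = θ·R_c·A = 4.782202·5.7845·160.1250 = 4429.515 mm³

Volume = 4429.515 mm³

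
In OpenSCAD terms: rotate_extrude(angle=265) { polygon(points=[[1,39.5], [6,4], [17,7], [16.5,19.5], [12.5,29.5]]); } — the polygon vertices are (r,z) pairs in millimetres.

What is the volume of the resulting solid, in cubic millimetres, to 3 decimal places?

Profile (r,z), 5 vertices: (1,39.5) (6,4) (17,7) (16.5,19.5) (12.5,29.5)
edge 0: (1,39.5)→(6,4)  cross = 1·4 − 6·39.5 = -233.0000; (r_i+r_j)·cross = 7·-233.0000 = -1631.0000
edge 1: (6,4)→(17,7)  cross = 6·7 − 17·4 = -26.0000; (r_i+r_j)·cross = 23·-26.0000 = -598.0000
edge 2: (17,7)→(16.5,19.5)  cross = 17·19.5 − 16.5·7 = 216.0000; (r_i+r_j)·cross = 33.5·216.0000 = 7236.0000
edge 3: (16.5,19.5)→(12.5,29.5)  cross = 16.5·29.5 − 12.5·19.5 = 243.0000; (r_i+r_j)·cross = 29·243.0000 = 7047.0000
edge 4: (12.5,29.5)→(1,39.5)  cross = 12.5·39.5 − 1·29.5 = 464.2500; (r_i+r_j)·cross = 13.5·464.2500 = 6267.3750
Σcross = 664.2500 → A = |Σcross|/2 = 332.1250 mm²
Σ(r_i+r_j)·cross = 18321.3750 → first moment M = |Σ|/6 = 3053.5625
R_c = M/A = 3053.5625/332.1250 = 9.1940 mm
θ = 265° = 4.625123 rad
V = θ·R_c·A = 4.625123·9.1940·332.1250 = 14123.101 mm³

Volume = 14123.101 mm³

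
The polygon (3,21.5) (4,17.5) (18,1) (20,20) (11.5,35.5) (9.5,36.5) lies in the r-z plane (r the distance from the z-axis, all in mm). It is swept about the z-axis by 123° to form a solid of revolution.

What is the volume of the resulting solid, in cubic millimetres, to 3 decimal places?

Volume = 8544.219 mm³

Profile (r,z), 6 vertices: (3,21.5) (4,17.5) (18,1) (20,20) (11.5,35.5) (9.5,36.5)
edge 0: (3,21.5)→(4,17.5)  cross = 3·17.5 − 4·21.5 = -33.5000; (r_i+r_j)·cross = 7·-33.5000 = -234.5000
edge 1: (4,17.5)→(18,1)  cross = 4·1 − 18·17.5 = -311.0000; (r_i+r_j)·cross = 22·-311.0000 = -6842.0000
edge 2: (18,1)→(20,20)  cross = 18·20 − 20·1 = 340.0000; (r_i+r_j)·cross = 38·340.0000 = 12920.0000
edge 3: (20,20)→(11.5,35.5)  cross = 20·35.5 − 11.5·20 = 480.0000; (r_i+r_j)·cross = 31.5·480.0000 = 15120.0000
edge 4: (11.5,35.5)→(9.5,36.5)  cross = 11.5·36.5 − 9.5·35.5 = 82.5000; (r_i+r_j)·cross = 21·82.5000 = 1732.5000
edge 5: (9.5,36.5)→(3,21.5)  cross = 9.5·21.5 − 3·36.5 = 94.7500; (r_i+r_j)·cross = 12.5·94.7500 = 1184.3750
Σcross = 652.7500 → A = |Σcross|/2 = 326.3750 mm²
Σ(r_i+r_j)·cross = 23880.3750 → first moment M = |Σ|/6 = 3980.0625
R_c = M/A = 3980.0625/326.3750 = 12.1948 mm
θ = 123° = 2.146755 rad
V = θ·R_c·A = 2.146755·12.1948·326.3750 = 8544.219 mm³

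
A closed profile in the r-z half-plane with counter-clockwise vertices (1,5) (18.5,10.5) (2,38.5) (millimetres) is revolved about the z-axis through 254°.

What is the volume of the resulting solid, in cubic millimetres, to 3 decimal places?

Volume = 9225.449 mm³

Profile (r,z), 3 vertices: (1,5) (18.5,10.5) (2,38.5)
edge 0: (1,5)→(18.5,10.5)  cross = 1·10.5 − 18.5·5 = -82.0000; (r_i+r_j)·cross = 19.5·-82.0000 = -1599.0000
edge 1: (18.5,10.5)→(2,38.5)  cross = 18.5·38.5 − 2·10.5 = 691.2500; (r_i+r_j)·cross = 20.5·691.2500 = 14170.6250
edge 2: (2,38.5)→(1,5)  cross = 2·5 − 1·38.5 = -28.5000; (r_i+r_j)·cross = 3·-28.5000 = -85.5000
Σcross = 580.7500 → A = |Σcross|/2 = 290.3750 mm²
Σ(r_i+r_j)·cross = 12486.1250 → first moment M = |Σ|/6 = 2081.0208
R_c = M/A = 2081.0208/290.3750 = 7.1667 mm
θ = 254° = 4.433136 rad
V = θ·R_c·A = 4.433136·7.1667·290.3750 = 9225.449 mm³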